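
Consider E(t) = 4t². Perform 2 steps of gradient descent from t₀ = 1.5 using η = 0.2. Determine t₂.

0.54

E′(t) = 8t
Step 1: E′(1.5) = 12; t₁ = 1.5 − 0.2·12 = -0.9
Step 2: E′(-0.9) = -7.2; t₂ = -0.9 − 0.2·(-7.2) = 0.54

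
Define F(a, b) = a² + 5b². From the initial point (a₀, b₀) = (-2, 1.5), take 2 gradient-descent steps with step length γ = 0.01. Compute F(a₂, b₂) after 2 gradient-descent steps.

∇F = (2a, 10b)
Step 1: at (-2, 1.5), ∇F = (-4, 15) → (-2, 1.5) − 0.01·(-4, 15) = (-1.96, 1.35)
Step 2: at (-1.96, 1.35), ∇F = (-3.92, 13.5) → (-1.96, 1.35) − 0.01·(-3.92, 13.5) = (-1.9208, 1.215)
F(-1.9208, 1.215) = 11.07059764

11.07059764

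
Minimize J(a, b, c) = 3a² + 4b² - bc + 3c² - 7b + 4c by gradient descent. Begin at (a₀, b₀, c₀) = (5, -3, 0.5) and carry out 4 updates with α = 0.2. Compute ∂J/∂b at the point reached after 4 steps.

∇J = (6a, 8b - c - 7, -b + 6c + 4)
Step 1: at (5, -3, 0.5), ∇J = (30, -31.5, 10) → (5, -3, 0.5) − 0.2·(30, -31.5, 10) = (-1, 3.3, -1.5)
Step 2: at (-1, 3.3, -1.5), ∇J = (-6, 20.9, -8.3) → (-1, 3.3, -1.5) − 0.2·(-6, 20.9, -8.3) = (0.2, -0.88, 0.16)
Step 3: at (0.2, -0.88, 0.16), ∇J = (1.2, -14.2, 5.84) → (0.2, -0.88, 0.16) − 0.2·(1.2, -14.2, 5.84) = (-0.04, 1.96, -1.008)
Step 4: at (-0.04, 1.96, -1.008), ∇J = (-0.24, 9.688, -4.008) → (-0.04, 1.96, -1.008) − 0.2·(-0.24, 9.688, -4.008) = (0.008, 0.0224, -0.2064)
∂J/∂b at (0.008, 0.0224, -0.2064) = -6.6144

-6.6144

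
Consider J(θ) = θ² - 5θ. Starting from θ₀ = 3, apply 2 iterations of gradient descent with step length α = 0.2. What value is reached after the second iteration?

J′(θ) = 2θ - 5
θ₁ = 3 − 0.2·1 = 2.8
θ₂ = 2.8 − 0.2·0.6 = 2.68

2.68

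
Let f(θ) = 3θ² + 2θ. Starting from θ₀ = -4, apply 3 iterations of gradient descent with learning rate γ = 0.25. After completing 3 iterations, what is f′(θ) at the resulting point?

2.75

f′(θ) = 6θ + 2
θ₁ = -4 − 0.25·(-22) = 1.5
θ₂ = 1.5 − 0.25·11 = -1.25
θ₃ = -1.25 − 0.25·(-5.5) = 0.125
f′(θ) at (0.125) = 2.75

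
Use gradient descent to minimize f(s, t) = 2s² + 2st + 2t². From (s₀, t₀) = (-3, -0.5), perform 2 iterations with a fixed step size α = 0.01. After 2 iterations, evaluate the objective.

∇f = (4s + 2t, 2s + 4t)
Step 1: at (-3, -0.5), ∇f = (-13, -8) → (-3, -0.5) − 0.01·(-13, -8) = (-2.87, -0.42)
Step 2: at (-2.87, -0.42), ∇f = (-12.32, -7.42) → (-2.87, -0.42) − 0.01·(-12.32, -7.42) = (-2.7468, -0.3458)
f(-2.7468, -0.3458) = 17.22866264

17.22866264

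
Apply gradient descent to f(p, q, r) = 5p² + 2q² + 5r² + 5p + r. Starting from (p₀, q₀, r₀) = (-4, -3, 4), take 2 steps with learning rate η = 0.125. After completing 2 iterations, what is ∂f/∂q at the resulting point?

∇f = (10p + 5, 4q, 10r + 1)
Step 1: at (-4, -3, 4), ∇f = (-35, -12, 41) → (-4, -3, 4) − 0.125·(-35, -12, 41) = (0.375, -1.5, -1.125)
Step 2: at (0.375, -1.5, -1.125), ∇f = (8.75, -6, -10.25) → (0.375, -1.5, -1.125) − 0.125·(8.75, -6, -10.25) = (-0.71875, -0.75, 0.15625)
∂f/∂q at (-0.71875, -0.75, 0.15625) = -3

-3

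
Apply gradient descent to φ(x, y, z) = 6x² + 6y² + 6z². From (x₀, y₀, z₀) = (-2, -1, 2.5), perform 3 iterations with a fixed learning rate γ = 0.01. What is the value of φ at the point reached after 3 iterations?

∇φ = (12x, 12y, 12z)
Step 1: at (-2, -1, 2.5), ∇φ = (-24, -12, 30) → (-2, -1, 2.5) − 0.01·(-24, -12, 30) = (-1.76, -0.88, 2.2)
Step 2: at (-1.76, -0.88, 2.2), ∇φ = (-21.12, -10.56, 26.4) → (-1.76, -0.88, 2.2) − 0.01·(-21.12, -10.56, 26.4) = (-1.5488, -0.7744, 1.936)
Step 3: at (-1.5488, -0.7744, 1.936), ∇φ = (-18.5856, -9.2928, 23.232) → (-1.5488, -0.7744, 1.936) − 0.01·(-18.5856, -9.2928, 23.232) = (-1.362944, -0.681472, 1.70368)
φ(-1.362944, -0.681472, 1.70368) = 31.34727585792

31.34727585792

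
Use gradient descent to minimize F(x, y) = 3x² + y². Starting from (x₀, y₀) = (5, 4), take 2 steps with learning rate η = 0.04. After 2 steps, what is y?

3.3856

∇F = (6x, 2y)
(x₁, y₁) = (5, 4) − 0.04·(30, 8) = (3.8, 3.68)
(x₂, y₂) = (3.8, 3.68) − 0.04·(22.8, 7.36) = (2.888, 3.3856)
y = 3.3856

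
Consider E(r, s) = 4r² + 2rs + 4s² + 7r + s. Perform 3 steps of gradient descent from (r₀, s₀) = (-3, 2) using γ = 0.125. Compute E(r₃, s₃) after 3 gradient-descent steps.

-3.0941162109375

∇E = (8r + 2s + 7, 2r + 8s + 1)
Step 1: at (-3, 2), ∇E = (-13, 11) → (-3, 2) − 0.125·(-13, 11) = (-1.375, 0.625)
Step 2: at (-1.375, 0.625), ∇E = (-2.75, 3.25) → (-1.375, 0.625) − 0.125·(-2.75, 3.25) = (-1.03125, 0.21875)
Step 3: at (-1.03125, 0.21875), ∇E = (-0.8125, 0.6875) → (-1.03125, 0.21875) − 0.125·(-0.8125, 0.6875) = (-0.9296875, 0.1328125)
E(-0.9296875, 0.1328125) = -3.0941162109375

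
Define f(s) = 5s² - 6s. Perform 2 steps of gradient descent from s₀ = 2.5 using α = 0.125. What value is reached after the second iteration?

f′(s) = 10s - 6
s₁ = 2.5 − 0.125·19 = 0.125
s₂ = 0.125 − 0.125·(-4.75) = 0.71875

0.71875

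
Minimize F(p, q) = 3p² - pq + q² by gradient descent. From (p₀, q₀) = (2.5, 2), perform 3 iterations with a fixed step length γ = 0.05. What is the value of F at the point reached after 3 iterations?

4.51107123046875

∇F = (6p - q, -p + 2q)
(p₁, q₁) = (2.5, 2) − 0.05·(13, 1.5) = (1.85, 1.925)
(p₂, q₂) = (1.85, 1.925) − 0.05·(9.175, 2) = (1.39125, 1.825)
(p₃, q₃) = (1.39125, 1.825) − 0.05·(6.5225, 2.25875) = (1.065125, 1.7120625)
F(1.065125, 1.7120625) = 4.51107123046875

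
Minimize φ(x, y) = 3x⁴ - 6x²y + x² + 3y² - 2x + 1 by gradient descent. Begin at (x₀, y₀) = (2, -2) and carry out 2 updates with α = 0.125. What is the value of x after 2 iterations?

6363.6484375

∇φ = (12x³ - 12xy + 2x - 2, -6x² + 6y)
(x₁, y₁) = (2, -2) − 0.125·(146, -36) = (-16.25, 2.5)
(x₂, y₂) = (-16.25, 2.5) − 0.125·(-51039.1875, -1569.375) = (6363.6484375, 198.671875)
x = 6363.6484375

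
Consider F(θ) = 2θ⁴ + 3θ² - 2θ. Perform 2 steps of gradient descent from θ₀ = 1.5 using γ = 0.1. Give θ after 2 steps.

4.9272

F′(θ) = 8θ³ + 6θ - 2
θ₁ = 1.5 − 0.1·34 = -1.9
θ₂ = -1.9 − 0.1·(-68.272) = 4.9272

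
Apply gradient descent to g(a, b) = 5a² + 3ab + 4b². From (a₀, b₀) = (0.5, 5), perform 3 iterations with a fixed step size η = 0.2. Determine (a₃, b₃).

∇g = (10a + 3b, 3a + 8b)
(a₁, b₁) = (0.5, 5) − 0.2·(20, 41.5) = (-3.5, -3.3)
(a₂, b₂) = (-3.5, -3.3) − 0.2·(-44.9, -36.9) = (5.48, 4.08)
(a₃, b₃) = (5.48, 4.08) − 0.2·(67.04, 49.08) = (-7.928, -5.736)

(-7.928, -5.736)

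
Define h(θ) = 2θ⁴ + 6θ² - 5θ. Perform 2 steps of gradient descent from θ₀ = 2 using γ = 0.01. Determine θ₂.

h′(θ) = 8θ³ + 12θ - 5
θ₁ = 2 − 0.01·83 = 1.17
θ₂ = 1.17 − 0.01·21.852904 = 0.95147096

0.95147096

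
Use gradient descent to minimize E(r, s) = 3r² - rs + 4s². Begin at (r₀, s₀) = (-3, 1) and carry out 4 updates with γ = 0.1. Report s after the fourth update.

-0.0335

∇E = (6r - s, -r + 8s)
(r₁, s₁) = (-3, 1) − 0.1·(-19, 11) = (-1.1, -0.1)
(r₂, s₂) = (-1.1, -0.1) − 0.1·(-6.5, 0.3) = (-0.45, -0.13)
(r₃, s₃) = (-0.45, -0.13) − 0.1·(-2.57, -0.59) = (-0.193, -0.071)
(r₄, s₄) = (-0.193, -0.071) − 0.1·(-1.087, -0.375) = (-0.0843, -0.0335)
s = -0.0335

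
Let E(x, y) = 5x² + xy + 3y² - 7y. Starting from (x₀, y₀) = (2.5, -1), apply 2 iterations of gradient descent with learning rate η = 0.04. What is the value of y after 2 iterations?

-0.2224

∇E = (10x + y, x + 6y - 7)
Step 1: at (2.5, -1), ∇E = (24, -10.5) → (2.5, -1) − 0.04·(24, -10.5) = (1.54, -0.58)
Step 2: at (1.54, -0.58), ∇E = (14.82, -8.94) → (1.54, -0.58) − 0.04·(14.82, -8.94) = (0.9472, -0.2224)
y = -0.2224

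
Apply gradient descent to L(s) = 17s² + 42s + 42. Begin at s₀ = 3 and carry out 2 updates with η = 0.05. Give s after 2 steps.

0.84

L′(s) = 34s + 42
s₁ = 3 − 0.05·144 = -4.2
s₂ = -4.2 − 0.05·(-100.8) = 0.84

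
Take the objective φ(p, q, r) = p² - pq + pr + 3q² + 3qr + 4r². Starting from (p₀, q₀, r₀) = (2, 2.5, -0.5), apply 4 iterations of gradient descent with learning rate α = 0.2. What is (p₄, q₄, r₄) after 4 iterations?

∇φ = (2p - q + r, -p + 6q + 3r, p + 3q + 8r)
Step 1: at (2, 2.5, -0.5), ∇φ = (1, 11.5, 5.5) → (2, 2.5, -0.5) − 0.2·(1, 11.5, 5.5) = (1.8, 0.2, -1.6)
Step 2: at (1.8, 0.2, -1.6), ∇φ = (1.8, -5.4, -10.4) → (1.8, 0.2, -1.6) − 0.2·(1.8, -5.4, -10.4) = (1.44, 1.28, 0.48)
Step 3: at (1.44, 1.28, 0.48), ∇φ = (2.08, 7.68, 9.12) → (1.44, 1.28, 0.48) − 0.2·(2.08, 7.68, 9.12) = (1.024, -0.256, -1.344)
Step 4: at (1.024, -0.256, -1.344), ∇φ = (0.96, -6.592, -10.496) → (1.024, -0.256, -1.344) − 0.2·(0.96, -6.592, -10.496) = (0.832, 1.0624, 0.7552)

(0.832, 1.0624, 0.7552)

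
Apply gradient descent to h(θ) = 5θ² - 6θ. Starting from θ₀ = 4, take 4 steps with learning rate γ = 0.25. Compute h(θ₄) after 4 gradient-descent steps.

1479.55078125

h′(θ) = 10θ - 6
Step 1: h′(4) = 34; θ₁ = 4 − 0.25·34 = -4.5
Step 2: h′(-4.5) = -51; θ₂ = -4.5 − 0.25·(-51) = 8.25
Step 3: h′(8.25) = 76.5; θ₃ = 8.25 − 0.25·76.5 = -10.875
Step 4: h′(-10.875) = -114.75; θ₄ = -10.875 − 0.25·(-114.75) = 17.8125
h(17.8125) = 1479.55078125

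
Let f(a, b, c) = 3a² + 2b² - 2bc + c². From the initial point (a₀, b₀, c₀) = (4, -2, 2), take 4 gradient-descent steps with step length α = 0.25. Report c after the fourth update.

∇f = (6a, 4b - 2c, -2b + 2c)
Step 1: at (4, -2, 2), ∇f = (24, -12, 8) → (4, -2, 2) − 0.25·(24, -12, 8) = (-2, 1, 0)
Step 2: at (-2, 1, 0), ∇f = (-12, 4, -2) → (-2, 1, 0) − 0.25·(-12, 4, -2) = (1, 0, 0.5)
Step 3: at (1, 0, 0.5), ∇f = (6, -1, 1) → (1, 0, 0.5) − 0.25·(6, -1, 1) = (-0.5, 0.25, 0.25)
Step 4: at (-0.5, 0.25, 0.25), ∇f = (-3, 0.5, 0) → (-0.5, 0.25, 0.25) − 0.25·(-3, 0.5, 0) = (0.25, 0.125, 0.25)
c = 0.25

0.25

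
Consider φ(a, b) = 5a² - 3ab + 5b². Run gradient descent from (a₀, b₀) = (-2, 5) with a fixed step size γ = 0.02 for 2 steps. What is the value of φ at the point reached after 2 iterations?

∇φ = (10a - 3b, -3a + 10b)
Step 1: at (-2, 5), ∇φ = (-35, 56) → (-2, 5) − 0.02·(-35, 56) = (-1.3, 3.88)
Step 2: at (-1.3, 3.88), ∇φ = (-24.64, 42.7) → (-1.3, 3.88) − 0.02·(-24.64, 42.7) = (-0.8072, 3.026)
φ(-0.8072, 3.026) = 56.3690008

56.3690008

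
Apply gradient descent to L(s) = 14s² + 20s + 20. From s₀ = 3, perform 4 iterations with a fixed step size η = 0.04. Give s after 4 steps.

L′(s) = 28s + 20
Step 1: L′(3) = 104; s₁ = 3 − 0.04·104 = -1.16
Step 2: L′(-1.16) = -12.48; s₂ = -1.16 − 0.04·(-12.48) = -0.6608
Step 3: L′(-0.6608) = 1.4976; s₃ = -0.6608 − 0.04·1.4976 = -0.720704
Step 4: L′(-0.720704) = -0.179712; s₄ = -0.720704 − 0.04·(-0.179712) = -0.71351552

-0.71351552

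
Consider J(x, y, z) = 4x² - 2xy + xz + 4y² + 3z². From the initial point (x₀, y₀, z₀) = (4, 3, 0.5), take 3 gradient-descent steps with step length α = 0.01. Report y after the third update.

∇J = (8x - 2y + z, -2x + 8y, x + 6z)
Step 1: at (4, 3, 0.5), ∇J = (26.5, 16, 7) → (4, 3, 0.5) − 0.01·(26.5, 16, 7) = (3.735, 2.84, 0.43)
Step 2: at (3.735, 2.84, 0.43), ∇J = (24.63, 15.25, 6.315) → (3.735, 2.84, 0.43) − 0.01·(24.63, 15.25, 6.315) = (3.4887, 2.6875, 0.36685)
Step 3: at (3.4887, 2.6875, 0.36685), ∇J = (22.90145, 14.5226, 5.6898) → (3.4887, 2.6875, 0.36685) − 0.01·(22.90145, 14.5226, 5.6898) = (3.2596855, 2.542274, 0.309952)
y = 2.542274

2.542274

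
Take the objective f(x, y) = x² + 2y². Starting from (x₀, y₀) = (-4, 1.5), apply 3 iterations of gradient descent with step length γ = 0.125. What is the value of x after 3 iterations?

∇f = (2x, 4y)
(x₁, y₁) = (-4, 1.5) − 0.125·(-8, 6) = (-3, 0.75)
(x₂, y₂) = (-3, 0.75) − 0.125·(-6, 3) = (-2.25, 0.375)
(x₃, y₃) = (-2.25, 0.375) − 0.125·(-4.5, 1.5) = (-1.6875, 0.1875)
x = -1.6875

-1.6875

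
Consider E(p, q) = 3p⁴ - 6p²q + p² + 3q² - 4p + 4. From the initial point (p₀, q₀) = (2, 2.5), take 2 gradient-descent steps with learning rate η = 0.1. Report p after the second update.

∇E = (12p³ - 12pq + 2p - 4, -6p² + 6q)
Step 1: at (2, 2.5), ∇E = (36, -9) → (2, 2.5) − 0.1·(36, -9) = (-1.6, 3.4)
Step 2: at (-1.6, 3.4), ∇E = (8.928, 5.04) → (-1.6, 3.4) − 0.1·(8.928, 5.04) = (-2.4928, 2.896)
p = -2.4928

-2.4928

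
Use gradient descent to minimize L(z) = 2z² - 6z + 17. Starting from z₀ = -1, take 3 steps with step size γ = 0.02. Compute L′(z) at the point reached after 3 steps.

L′(z) = 4z - 6
z₁ = -1 − 0.02·(-10) = -0.8
z₂ = -0.8 − 0.02·(-9.2) = -0.616
z₃ = -0.616 − 0.02·(-8.464) = -0.44672
L′(z) at (-0.44672) = -7.78688

-7.78688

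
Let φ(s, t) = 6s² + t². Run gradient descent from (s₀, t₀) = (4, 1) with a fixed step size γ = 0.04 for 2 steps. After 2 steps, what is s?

∇φ = (12s, 2t)
(s₁, t₁) = (4, 1) − 0.04·(48, 2) = (2.08, 0.92)
(s₂, t₂) = (2.08, 0.92) − 0.04·(24.96, 1.84) = (1.0816, 0.8464)
s = 1.0816

1.0816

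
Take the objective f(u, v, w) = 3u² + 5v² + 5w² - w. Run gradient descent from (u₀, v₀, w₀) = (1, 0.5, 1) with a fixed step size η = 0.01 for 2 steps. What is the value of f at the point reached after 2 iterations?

5.76957688

∇f = (6u, 10v, 10w - 1)
Step 1: at (1, 0.5, 1), ∇f = (6, 5, 9) → (1, 0.5, 1) − 0.01·(6, 5, 9) = (0.94, 0.45, 0.91)
Step 2: at (0.94, 0.45, 0.91), ∇f = (5.64, 4.5, 8.1) → (0.94, 0.45, 0.91) − 0.01·(5.64, 4.5, 8.1) = (0.8836, 0.405, 0.829)
f(0.8836, 0.405, 0.829) = 5.76957688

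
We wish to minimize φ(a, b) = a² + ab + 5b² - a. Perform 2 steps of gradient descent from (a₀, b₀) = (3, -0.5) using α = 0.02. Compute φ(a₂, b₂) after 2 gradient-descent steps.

∇φ = (2a + b - 1, a + 10b)
(a₁, b₁) = (3, -0.5) − 0.02·(4.5, -2) = (2.91, -0.46)
(a₂, b₂) = (2.91, -0.46) − 0.02·(4.36, -1.69) = (2.8228, -0.4262)
φ(2.8228, -0.4262) = 4.85055468

4.85055468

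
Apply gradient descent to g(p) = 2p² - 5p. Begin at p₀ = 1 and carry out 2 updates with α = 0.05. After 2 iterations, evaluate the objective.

-3.0738

g′(p) = 4p - 5
Step 1: g′(1) = -1; p₁ = 1 − 0.05·(-1) = 1.05
Step 2: g′(1.05) = -0.8; p₂ = 1.05 − 0.05·(-0.8) = 1.09
g(1.09) = -3.0738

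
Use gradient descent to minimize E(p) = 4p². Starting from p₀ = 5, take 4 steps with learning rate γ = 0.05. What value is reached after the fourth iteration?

0.648

E′(p) = 8p
p₁ = 5 − 0.05·40 = 3
p₂ = 3 − 0.05·24 = 1.8
p₃ = 1.8 − 0.05·14.4 = 1.08
p₄ = 1.08 − 0.05·8.64 = 0.648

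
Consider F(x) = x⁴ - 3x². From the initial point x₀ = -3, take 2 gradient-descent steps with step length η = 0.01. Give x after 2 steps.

F′(x) = 4x³ - 6x
Step 1: F′(-3) = -90; x₁ = -3 − 0.01·(-90) = -2.1
Step 2: F′(-2.1) = -24.444; x₂ = -2.1 − 0.01·(-24.444) = -1.85556

-1.85556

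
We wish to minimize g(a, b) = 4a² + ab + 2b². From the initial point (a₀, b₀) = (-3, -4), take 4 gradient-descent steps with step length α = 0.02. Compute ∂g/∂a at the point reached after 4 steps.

∇g = (8a + b, a + 4b)
Step 1: at (-3, -4), ∇g = (-28, -19) → (-3, -4) − 0.02·(-28, -19) = (-2.44, -3.62)
Step 2: at (-2.44, -3.62), ∇g = (-23.14, -16.92) → (-2.44, -3.62) − 0.02·(-23.14, -16.92) = (-1.9772, -3.2816)
Step 3: at (-1.9772, -3.2816), ∇g = (-19.0992, -15.1036) → (-1.9772, -3.2816) − 0.02·(-19.0992, -15.1036) = (-1.595216, -2.979528)
Step 4: at (-1.595216, -2.979528), ∇g = (-15.741256, -13.513328) → (-1.595216, -2.979528) − 0.02·(-15.741256, -13.513328) = (-1.28039088, -2.70926144)
∂g/∂a at (-1.28039088, -2.70926144) = -12.95238848

-12.95238848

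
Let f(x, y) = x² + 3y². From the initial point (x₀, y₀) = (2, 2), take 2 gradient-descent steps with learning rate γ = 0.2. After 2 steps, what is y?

0.08

∇f = (2x, 6y)
Step 1: at (2, 2), ∇f = (4, 12) → (2, 2) − 0.2·(4, 12) = (1.2, -0.4)
Step 2: at (1.2, -0.4), ∇f = (2.4, -2.4) → (1.2, -0.4) − 0.2·(2.4, -2.4) = (0.72, 0.08)
y = 0.08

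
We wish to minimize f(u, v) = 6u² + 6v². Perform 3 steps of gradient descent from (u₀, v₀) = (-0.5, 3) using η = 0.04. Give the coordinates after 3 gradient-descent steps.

(-0.070304, 0.421824)

∇f = (12u, 12v)
(u₁, v₁) = (-0.5, 3) − 0.04·(-6, 36) = (-0.26, 1.56)
(u₂, v₂) = (-0.26, 1.56) − 0.04·(-3.12, 18.72) = (-0.1352, 0.8112)
(u₃, v₃) = (-0.1352, 0.8112) − 0.04·(-1.6224, 9.7344) = (-0.070304, 0.421824)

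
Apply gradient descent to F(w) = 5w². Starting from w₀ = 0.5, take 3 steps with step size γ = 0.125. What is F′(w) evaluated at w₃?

-0.078125

F′(w) = 10w
Step 1: F′(0.5) = 5; w₁ = 0.5 − 0.125·5 = -0.125
Step 2: F′(-0.125) = -1.25; w₂ = -0.125 − 0.125·(-1.25) = 0.03125
Step 3: F′(0.03125) = 0.3125; w₃ = 0.03125 − 0.125·0.3125 = -0.0078125
F′(w) at (-0.0078125) = -0.078125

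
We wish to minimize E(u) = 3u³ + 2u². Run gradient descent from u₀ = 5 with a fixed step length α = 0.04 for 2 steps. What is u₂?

E′(u) = 9u² + 4u
u₁ = 5 − 0.04·245 = -4.8
u₂ = -4.8 − 0.04·188.16 = -12.3264

-12.3264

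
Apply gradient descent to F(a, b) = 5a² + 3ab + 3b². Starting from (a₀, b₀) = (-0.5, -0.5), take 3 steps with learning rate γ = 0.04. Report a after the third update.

-0.037632

∇F = (10a + 3b, 3a + 6b)
Step 1: at (-0.5, -0.5), ∇F = (-6.5, -4.5) → (-0.5, -0.5) − 0.04·(-6.5, -4.5) = (-0.24, -0.32)
Step 2: at (-0.24, -0.32), ∇F = (-3.36, -2.64) → (-0.24, -0.32) − 0.04·(-3.36, -2.64) = (-0.1056, -0.2144)
Step 3: at (-0.1056, -0.2144), ∇F = (-1.6992, -1.6032) → (-0.1056, -0.2144) − 0.04·(-1.6992, -1.6032) = (-0.037632, -0.150272)
a = -0.037632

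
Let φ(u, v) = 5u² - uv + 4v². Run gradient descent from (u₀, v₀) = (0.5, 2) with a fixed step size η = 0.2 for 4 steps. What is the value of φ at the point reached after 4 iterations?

∇φ = (10u - v, -u + 8v)
(u₁, v₁) = (0.5, 2) − 0.2·(3, 15.5) = (-0.1, -1.1)
(u₂, v₂) = (-0.1, -1.1) − 0.2·(0.1, -8.7) = (-0.12, 0.64)
(u₃, v₃) = (-0.12, 0.64) − 0.2·(-1.84, 5.24) = (0.248, -0.408)
(u₄, v₄) = (0.248, -0.408) − 0.2·(2.888, -3.512) = (-0.3296, 0.2944)
φ(-0.3296, 0.2944) = 0.98690048

0.98690048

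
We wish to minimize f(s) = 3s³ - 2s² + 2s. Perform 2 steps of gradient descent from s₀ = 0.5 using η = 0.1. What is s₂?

f′(s) = 9s² - 4s + 2
Step 1: f′(0.5) = 2.25; s₁ = 0.5 − 0.1·2.25 = 0.275
Step 2: f′(0.275) = 1.580625; s₂ = 0.275 − 0.1·1.580625 = 0.1169375

0.1169375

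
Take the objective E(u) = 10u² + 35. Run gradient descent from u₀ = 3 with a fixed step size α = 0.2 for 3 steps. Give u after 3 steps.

-81

E′(u) = 20u
Step 1: E′(3) = 60; u₁ = 3 − 0.2·60 = -9
Step 2: E′(-9) = -180; u₂ = -9 − 0.2·(-180) = 27
Step 3: E′(27) = 540; u₃ = 27 − 0.2·540 = -81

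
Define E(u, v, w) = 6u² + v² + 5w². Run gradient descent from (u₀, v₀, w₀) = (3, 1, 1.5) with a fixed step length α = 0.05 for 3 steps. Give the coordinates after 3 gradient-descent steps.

(0.192, 0.729, 0.1875)

∇E = (12u, 2v, 10w)
(u₁, v₁, w₁) = (3, 1, 1.5) − 0.05·(36, 2, 15) = (1.2, 0.9, 0.75)
(u₂, v₂, w₂) = (1.2, 0.9, 0.75) − 0.05·(14.4, 1.8, 7.5) = (0.48, 0.81, 0.375)
(u₃, v₃, w₃) = (0.48, 0.81, 0.375) − 0.05·(5.76, 1.62, 3.75) = (0.192, 0.729, 0.1875)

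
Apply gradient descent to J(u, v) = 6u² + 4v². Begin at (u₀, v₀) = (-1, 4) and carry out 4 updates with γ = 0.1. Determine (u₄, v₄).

(-0.0016, 0.0064)

∇J = (12u, 8v)
(u₁, v₁) = (-1, 4) − 0.1·(-12, 32) = (0.2, 0.8)
(u₂, v₂) = (0.2, 0.8) − 0.1·(2.4, 6.4) = (-0.04, 0.16)
(u₃, v₃) = (-0.04, 0.16) − 0.1·(-0.48, 1.28) = (0.008, 0.032)
(u₄, v₄) = (0.008, 0.032) − 0.1·(0.096, 0.256) = (-0.0016, 0.0064)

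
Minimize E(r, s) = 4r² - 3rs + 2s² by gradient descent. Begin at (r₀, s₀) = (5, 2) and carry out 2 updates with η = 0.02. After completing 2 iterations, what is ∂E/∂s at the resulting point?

-2.3596

∇E = (8r - 3s, -3r + 4s)
Step 1: at (5, 2), ∇E = (34, -7) → (5, 2) − 0.02·(34, -7) = (4.32, 2.14)
Step 2: at (4.32, 2.14), ∇E = (28.14, -4.4) → (4.32, 2.14) − 0.02·(28.14, -4.4) = (3.7572, 2.228)
∂E/∂s at (3.7572, 2.228) = -2.3596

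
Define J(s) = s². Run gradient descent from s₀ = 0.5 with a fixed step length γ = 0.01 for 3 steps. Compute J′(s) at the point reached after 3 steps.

J′(s) = 2s
s₁ = 0.5 − 0.01·1 = 0.49
s₂ = 0.49 − 0.01·0.98 = 0.4802
s₃ = 0.4802 − 0.01·0.9604 = 0.470596
J′(s) at (0.470596) = 0.941192

0.941192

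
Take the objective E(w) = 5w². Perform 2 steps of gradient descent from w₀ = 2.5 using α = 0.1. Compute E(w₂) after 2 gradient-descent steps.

E′(w) = 10w
Step 1: E′(2.5) = 25; w₁ = 2.5 − 0.1·25 = 0
Step 2: E′(0) = 0; w₂ = 0 − 0.1·0 = 0
E(0) = 0

0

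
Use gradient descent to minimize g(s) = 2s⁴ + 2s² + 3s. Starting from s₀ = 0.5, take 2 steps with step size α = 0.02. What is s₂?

g′(s) = 8s³ + 4s + 3
Step 1: g′(0.5) = 6; s₁ = 0.5 − 0.02·6 = 0.38
Step 2: g′(0.38) = 4.958976; s₂ = 0.38 − 0.02·4.958976 = 0.28082048

0.28082048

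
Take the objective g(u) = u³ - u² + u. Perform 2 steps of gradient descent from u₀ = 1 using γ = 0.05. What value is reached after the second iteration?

0.8185

g′(u) = 3u² - 2u + 1
Step 1: g′(1) = 2; u₁ = 1 − 0.05·2 = 0.9
Step 2: g′(0.9) = 1.63; u₂ = 0.9 − 0.05·1.63 = 0.8185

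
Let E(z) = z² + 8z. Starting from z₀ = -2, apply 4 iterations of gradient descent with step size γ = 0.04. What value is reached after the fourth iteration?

E′(z) = 2z + 8
Step 1: E′(-2) = 4; z₁ = -2 − 0.04·4 = -2.16
Step 2: E′(-2.16) = 3.68; z₂ = -2.16 − 0.04·3.68 = -2.3072
Step 3: E′(-2.3072) = 3.3856; z₃ = -2.3072 − 0.04·3.3856 = -2.442624
Step 4: E′(-2.442624) = 3.114752; z₄ = -2.442624 − 0.04·3.114752 = -2.56721408

-2.56721408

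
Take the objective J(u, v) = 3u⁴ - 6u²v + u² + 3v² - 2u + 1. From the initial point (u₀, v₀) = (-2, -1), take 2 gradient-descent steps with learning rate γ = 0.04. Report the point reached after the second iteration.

(-10.31670272, 2.369984)

∇J = (12u³ - 12uv + 2u - 2, -6u² + 6v)
(u₁, v₁) = (-2, -1) − 0.04·(-126, -30) = (3.04, 0.2)
(u₂, v₂) = (3.04, 0.2) − 0.04·(333.917568, -54.2496) = (-10.31670272, 2.369984)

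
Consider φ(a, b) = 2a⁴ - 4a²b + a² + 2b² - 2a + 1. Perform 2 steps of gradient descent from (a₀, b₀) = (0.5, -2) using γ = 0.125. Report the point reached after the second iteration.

(0.4375, -0.3125)

∇φ = (8a³ - 8ab + 2a - 2, -4a² + 4b)
Step 1: at (0.5, -2), ∇φ = (8, -9) → (0.5, -2) − 0.125·(8, -9) = (-0.5, -0.875)
Step 2: at (-0.5, -0.875), ∇φ = (-7.5, -4.5) → (-0.5, -0.875) − 0.125·(-7.5, -4.5) = (0.4375, -0.3125)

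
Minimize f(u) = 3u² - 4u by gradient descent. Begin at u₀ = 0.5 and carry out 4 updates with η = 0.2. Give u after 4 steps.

0.6664

f′(u) = 6u - 4
Step 1: f′(0.5) = -1; u₁ = 0.5 − 0.2·(-1) = 0.7
Step 2: f′(0.7) = 0.2; u₂ = 0.7 − 0.2·0.2 = 0.66
Step 3: f′(0.66) = -0.04; u₃ = 0.66 − 0.2·(-0.04) = 0.668
Step 4: f′(0.668) = 0.008; u₄ = 0.668 − 0.2·0.008 = 0.6664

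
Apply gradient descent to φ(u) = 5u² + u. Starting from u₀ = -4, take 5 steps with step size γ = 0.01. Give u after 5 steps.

φ′(u) = 10u + 1
u₁ = -4 − 0.01·(-39) = -3.61
u₂ = -3.61 − 0.01·(-35.1) = -3.259
u₃ = -3.259 − 0.01·(-31.59) = -2.9431
u₄ = -2.9431 − 0.01·(-28.431) = -2.65879
u₅ = -2.65879 − 0.01·(-25.5879) = -2.402911

-2.402911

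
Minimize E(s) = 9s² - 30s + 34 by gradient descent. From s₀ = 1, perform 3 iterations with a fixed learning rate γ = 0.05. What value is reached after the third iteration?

E′(s) = 18s - 30
Step 1: E′(1) = -12; s₁ = 1 − 0.05·(-12) = 1.6
Step 2: E′(1.6) = -1.2; s₂ = 1.6 − 0.05·(-1.2) = 1.66
Step 3: E′(1.66) = -0.12; s₃ = 1.66 − 0.05·(-0.12) = 1.666

1.666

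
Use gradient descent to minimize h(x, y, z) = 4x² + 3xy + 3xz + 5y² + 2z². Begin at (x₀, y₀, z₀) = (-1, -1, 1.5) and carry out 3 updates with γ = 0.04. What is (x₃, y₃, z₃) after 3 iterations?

∇h = (8x + 3y + 3z, 3x + 10y, 3x + 4z)
(x₁, y₁, z₁) = (-1, -1, 1.5) − 0.04·(-6.5, -13, 3) = (-0.74, -0.48, 1.38)
(x₂, y₂, z₂) = (-0.74, -0.48, 1.38) − 0.04·(-3.22, -7.02, 3.3) = (-0.6112, -0.1992, 1.248)
(x₃, y₃, z₃) = (-0.6112, -0.1992, 1.248) − 0.04·(-1.7432, -3.8256, 3.1584) = (-0.541472, -0.046176, 1.121664)

(-0.541472, -0.046176, 1.121664)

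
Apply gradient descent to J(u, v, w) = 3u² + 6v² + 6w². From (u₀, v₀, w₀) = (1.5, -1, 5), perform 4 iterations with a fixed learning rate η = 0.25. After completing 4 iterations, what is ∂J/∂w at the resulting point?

∇J = (6u, 12v, 12w)
Step 1: at (1.5, -1, 5), ∇J = (9, -12, 60) → (1.5, -1, 5) − 0.25·(9, -12, 60) = (-0.75, 2, -10)
Step 2: at (-0.75, 2, -10), ∇J = (-4.5, 24, -120) → (-0.75, 2, -10) − 0.25·(-4.5, 24, -120) = (0.375, -4, 20)
Step 3: at (0.375, -4, 20), ∇J = (2.25, -48, 240) → (0.375, -4, 20) − 0.25·(2.25, -48, 240) = (-0.1875, 8, -40)
Step 4: at (-0.1875, 8, -40), ∇J = (-1.125, 96, -480) → (-0.1875, 8, -40) − 0.25·(-1.125, 96, -480) = (0.09375, -16, 80)
∂J/∂w at (0.09375, -16, 80) = 960

960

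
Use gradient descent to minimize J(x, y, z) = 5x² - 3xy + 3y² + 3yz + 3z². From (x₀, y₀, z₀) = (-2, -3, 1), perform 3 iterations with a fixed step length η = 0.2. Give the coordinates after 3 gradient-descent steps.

(0.56, -0.672, 0.28)

∇J = (10x - 3y, -3x + 6y + 3z, 3y + 6z)
Step 1: at (-2, -3, 1), ∇J = (-11, -9, -3) → (-2, -3, 1) − 0.2·(-11, -9, -3) = (0.2, -1.2, 1.6)
Step 2: at (0.2, -1.2, 1.6), ∇J = (5.6, -3, 6) → (0.2, -1.2, 1.6) − 0.2·(5.6, -3, 6) = (-0.92, -0.6, 0.4)
Step 3: at (-0.92, -0.6, 0.4), ∇J = (-7.4, 0.36, 0.6) → (-0.92, -0.6, 0.4) − 0.2·(-7.4, 0.36, 0.6) = (0.56, -0.672, 0.28)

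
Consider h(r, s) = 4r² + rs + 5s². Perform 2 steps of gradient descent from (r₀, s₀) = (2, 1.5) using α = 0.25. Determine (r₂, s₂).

(3.0625, 4.71875)

∇h = (8r + s, r + 10s)
(r₁, s₁) = (2, 1.5) − 0.25·(17.5, 17) = (-2.375, -2.75)
(r₂, s₂) = (-2.375, -2.75) − 0.25·(-21.75, -29.875) = (3.0625, 4.71875)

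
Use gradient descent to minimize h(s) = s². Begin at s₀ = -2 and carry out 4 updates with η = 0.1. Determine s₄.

-0.8192

h′(s) = 2s
s₁ = -2 − 0.1·(-4) = -1.6
s₂ = -1.6 − 0.1·(-3.2) = -1.28
s₃ = -1.28 − 0.1·(-2.56) = -1.024
s₄ = -1.024 − 0.1·(-2.048) = -0.8192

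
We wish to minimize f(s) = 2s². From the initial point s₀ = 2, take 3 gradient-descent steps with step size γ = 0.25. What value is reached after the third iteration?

0

f′(s) = 4s
s₁ = 2 − 0.25·8 = 0
s₂ = 0 − 0.25·0 = 0
s₃ = 0 − 0.25·0 = 0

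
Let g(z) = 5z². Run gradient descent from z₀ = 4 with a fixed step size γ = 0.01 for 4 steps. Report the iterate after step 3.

2.916

g′(z) = 10z
Step 1: g′(4) = 40; z₁ = 4 − 0.01·40 = 3.6
Step 2: g′(3.6) = 36; z₂ = 3.6 − 0.01·36 = 3.24
Step 3: g′(3.24) = 32.4; z₃ = 3.24 − 0.01·32.4 = 2.916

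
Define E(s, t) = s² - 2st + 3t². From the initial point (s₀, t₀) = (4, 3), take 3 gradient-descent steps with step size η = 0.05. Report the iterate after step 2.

(3.76, 2.14)

∇E = (2s - 2t, -2s + 6t)
(s₁, t₁) = (4, 3) − 0.05·(2, 10) = (3.9, 2.5)
(s₂, t₂) = (3.9, 2.5) − 0.05·(2.8, 7.2) = (3.76, 2.14)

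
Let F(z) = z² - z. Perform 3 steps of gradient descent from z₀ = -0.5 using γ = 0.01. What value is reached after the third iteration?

F′(z) = 2z - 1
z₁ = -0.5 − 0.01·(-2) = -0.48
z₂ = -0.48 − 0.01·(-1.96) = -0.4604
z₃ = -0.4604 − 0.01·(-1.9208) = -0.441192

-0.441192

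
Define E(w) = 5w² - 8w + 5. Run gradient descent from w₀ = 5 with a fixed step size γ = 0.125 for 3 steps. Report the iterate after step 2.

1.0625

E′(w) = 10w - 8
w₁ = 5 − 0.125·42 = -0.25
w₂ = -0.25 − 0.125·(-10.5) = 1.0625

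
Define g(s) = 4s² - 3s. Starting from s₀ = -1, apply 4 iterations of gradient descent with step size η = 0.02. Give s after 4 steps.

g′(s) = 8s - 3
Step 1: g′(-1) = -11; s₁ = -1 − 0.02·(-11) = -0.78
Step 2: g′(-0.78) = -9.24; s₂ = -0.78 − 0.02·(-9.24) = -0.5952
Step 3: g′(-0.5952) = -7.7616; s₃ = -0.5952 − 0.02·(-7.7616) = -0.439968
Step 4: g′(-0.439968) = -6.519744; s₄ = -0.439968 − 0.02·(-6.519744) = -0.30957312

-0.30957312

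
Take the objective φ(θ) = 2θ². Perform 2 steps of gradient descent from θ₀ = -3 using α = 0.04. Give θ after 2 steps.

-2.1168

φ′(θ) = 4θ
θ₁ = -3 − 0.04·(-12) = -2.52
θ₂ = -2.52 − 0.04·(-10.08) = -2.1168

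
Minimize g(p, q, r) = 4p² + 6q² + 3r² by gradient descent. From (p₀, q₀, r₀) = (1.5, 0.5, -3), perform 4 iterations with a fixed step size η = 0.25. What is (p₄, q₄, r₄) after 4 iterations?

(1.5, 8, -0.1875)

∇g = (8p, 12q, 6r)
(p₁, q₁, r₁) = (1.5, 0.5, -3) − 0.25·(12, 6, -18) = (-1.5, -1, 1.5)
(p₂, q₂, r₂) = (-1.5, -1, 1.5) − 0.25·(-12, -12, 9) = (1.5, 2, -0.75)
(p₃, q₃, r₃) = (1.5, 2, -0.75) − 0.25·(12, 24, -4.5) = (-1.5, -4, 0.375)
(p₄, q₄, r₄) = (-1.5, -4, 0.375) − 0.25·(-12, -48, 2.25) = (1.5, 8, -0.1875)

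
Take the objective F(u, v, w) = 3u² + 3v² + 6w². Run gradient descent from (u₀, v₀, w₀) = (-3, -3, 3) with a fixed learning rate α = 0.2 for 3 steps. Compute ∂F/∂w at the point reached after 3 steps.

∇F = (6u, 6v, 12w)
Step 1: at (-3, -3, 3), ∇F = (-18, -18, 36) → (-3, -3, 3) − 0.2·(-18, -18, 36) = (0.6, 0.6, -4.2)
Step 2: at (0.6, 0.6, -4.2), ∇F = (3.6, 3.6, -50.4) → (0.6, 0.6, -4.2) − 0.2·(3.6, 3.6, -50.4) = (-0.12, -0.12, 5.88)
Step 3: at (-0.12, -0.12, 5.88), ∇F = (-0.72, -0.72, 70.56) → (-0.12, -0.12, 5.88) − 0.2·(-0.72, -0.72, 70.56) = (0.024, 0.024, -8.232)
∂F/∂w at (0.024, 0.024, -8.232) = -98.784

-98.784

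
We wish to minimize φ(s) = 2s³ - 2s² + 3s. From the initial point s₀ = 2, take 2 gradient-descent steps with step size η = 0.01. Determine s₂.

φ′(s) = 6s² - 4s + 3
s₁ = 2 − 0.01·19 = 1.81
s₂ = 1.81 − 0.01·15.4166 = 1.655834

1.655834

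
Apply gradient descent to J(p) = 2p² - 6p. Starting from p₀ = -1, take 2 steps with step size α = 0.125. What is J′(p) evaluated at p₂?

J′(p) = 4p - 6
Step 1: J′(-1) = -10; p₁ = -1 − 0.125·(-10) = 0.25
Step 2: J′(0.25) = -5; p₂ = 0.25 − 0.125·(-5) = 0.875
J′(p) at (0.875) = -2.5

-2.5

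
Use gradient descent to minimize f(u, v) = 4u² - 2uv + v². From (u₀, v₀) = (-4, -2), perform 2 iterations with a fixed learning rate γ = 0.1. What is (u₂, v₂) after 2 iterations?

∇f = (8u - 2v, -2u + 2v)
Step 1: at (-4, -2), ∇f = (-28, 4) → (-4, -2) − 0.1·(-28, 4) = (-1.2, -2.4)
Step 2: at (-1.2, -2.4), ∇f = (-4.8, -2.4) → (-1.2, -2.4) − 0.1·(-4.8, -2.4) = (-0.72, -2.16)

(-0.72, -2.16)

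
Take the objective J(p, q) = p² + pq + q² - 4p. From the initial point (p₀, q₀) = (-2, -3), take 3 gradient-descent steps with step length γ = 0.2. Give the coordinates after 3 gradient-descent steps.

(1.696, -0.768)

∇J = (2p + q - 4, p + 2q)
Step 1: at (-2, -3), ∇J = (-11, -8) → (-2, -3) − 0.2·(-11, -8) = (0.2, -1.4)
Step 2: at (0.2, -1.4), ∇J = (-5, -2.6) → (0.2, -1.4) − 0.2·(-5, -2.6) = (1.2, -0.88)
Step 3: at (1.2, -0.88), ∇J = (-2.48, -0.56) → (1.2, -0.88) − 0.2·(-2.48, -0.56) = (1.696, -0.768)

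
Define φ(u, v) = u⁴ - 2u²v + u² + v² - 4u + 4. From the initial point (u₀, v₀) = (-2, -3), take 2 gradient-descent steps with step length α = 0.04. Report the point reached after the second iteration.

∇φ = (4u³ - 4uv + 2u - 4, -2u² + 2v)
(u₁, v₁) = (-2, -3) − 0.04·(-64, -14) = (0.56, -2.44)
(u₂, v₂) = (0.56, -2.44) − 0.04·(3.288064, -5.5072) = (0.42847744, -2.219712)

(0.42847744, -2.219712)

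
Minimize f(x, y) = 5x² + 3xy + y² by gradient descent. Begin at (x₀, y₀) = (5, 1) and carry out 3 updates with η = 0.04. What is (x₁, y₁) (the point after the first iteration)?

(2.88, 0.32)

∇f = (10x + 3y, 3x + 2y)
Step 1: at (5, 1), ∇f = (53, 17) → (5, 1) − 0.04·(53, 17) = (2.88, 0.32)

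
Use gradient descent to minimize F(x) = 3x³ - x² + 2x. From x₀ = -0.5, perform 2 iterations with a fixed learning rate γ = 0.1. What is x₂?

F′(x) = 9x² - 2x + 2
x₁ = -0.5 − 0.1·5.25 = -1.025
x₂ = -1.025 − 0.1·13.505625 = -2.3755625

-2.3755625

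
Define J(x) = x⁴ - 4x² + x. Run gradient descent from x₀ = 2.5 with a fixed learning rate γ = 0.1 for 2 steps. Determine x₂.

-0.89735

J′(x) = 4x³ - 8x + 1
x₁ = 2.5 − 0.1·43.5 = -1.85
x₂ = -1.85 − 0.1·(-9.5265) = -0.89735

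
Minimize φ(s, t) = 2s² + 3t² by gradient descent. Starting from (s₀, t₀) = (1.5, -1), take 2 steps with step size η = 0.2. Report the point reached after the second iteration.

∇φ = (4s, 6t)
(s₁, t₁) = (1.5, -1) − 0.2·(6, -6) = (0.3, 0.2)
(s₂, t₂) = (0.3, 0.2) − 0.2·(1.2, 1.2) = (0.06, -0.04)

(0.06, -0.04)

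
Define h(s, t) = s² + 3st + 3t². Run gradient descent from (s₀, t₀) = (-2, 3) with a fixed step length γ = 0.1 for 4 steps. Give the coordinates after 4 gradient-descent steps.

(-2.3834, 1.2819)

∇h = (2s + 3t, 3s + 6t)
(s₁, t₁) = (-2, 3) − 0.1·(5, 12) = (-2.5, 1.8)
(s₂, t₂) = (-2.5, 1.8) − 0.1·(0.4, 3.3) = (-2.54, 1.47)
(s₃, t₃) = (-2.54, 1.47) − 0.1·(-0.67, 1.2) = (-2.473, 1.35)
(s₄, t₄) = (-2.473, 1.35) − 0.1·(-0.896, 0.681) = (-2.3834, 1.2819)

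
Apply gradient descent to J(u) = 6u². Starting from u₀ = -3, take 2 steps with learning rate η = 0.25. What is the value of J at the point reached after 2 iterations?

864

J′(u) = 12u
Step 1: J′(-3) = -36; u₁ = -3 − 0.25·(-36) = 6
Step 2: J′(6) = 72; u₂ = 6 − 0.25·72 = -12
J(-12) = 864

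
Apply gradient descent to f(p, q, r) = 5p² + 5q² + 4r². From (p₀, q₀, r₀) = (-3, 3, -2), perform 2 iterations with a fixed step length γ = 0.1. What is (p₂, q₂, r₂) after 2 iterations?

(0, 0, -0.08)

∇f = (10p, 10q, 8r)
Step 1: at (-3, 3, -2), ∇f = (-30, 30, -16) → (-3, 3, -2) − 0.1·(-30, 30, -16) = (0, 0, -0.4)
Step 2: at (0, 0, -0.4), ∇f = (0, 0, -3.2) → (0, 0, -0.4) − 0.1·(0, 0, -3.2) = (0, 0, -0.08)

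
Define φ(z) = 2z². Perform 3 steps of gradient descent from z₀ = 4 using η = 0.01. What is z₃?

φ′(z) = 4z
z₁ = 4 − 0.01·16 = 3.84
z₂ = 3.84 − 0.01·15.36 = 3.6864
z₃ = 3.6864 − 0.01·14.7456 = 3.538944

3.538944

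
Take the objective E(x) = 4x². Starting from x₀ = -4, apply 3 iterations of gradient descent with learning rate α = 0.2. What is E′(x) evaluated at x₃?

6.912

E′(x) = 8x
x₁ = -4 − 0.2·(-32) = 2.4
x₂ = 2.4 − 0.2·19.2 = -1.44
x₃ = -1.44 − 0.2·(-11.52) = 0.864
E′(x) at (0.864) = 6.912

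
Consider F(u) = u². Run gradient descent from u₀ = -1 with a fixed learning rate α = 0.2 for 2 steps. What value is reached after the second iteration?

F′(u) = 2u
Step 1: F′(-1) = -2; u₁ = -1 − 0.2·(-2) = -0.6
Step 2: F′(-0.6) = -1.2; u₂ = -0.6 − 0.2·(-1.2) = -0.36

-0.36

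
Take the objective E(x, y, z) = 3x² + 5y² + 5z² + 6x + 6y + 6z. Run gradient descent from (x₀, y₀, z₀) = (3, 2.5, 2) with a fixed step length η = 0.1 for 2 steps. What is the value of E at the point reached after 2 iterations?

∇E = (6x + 6, 10y + 6, 10z + 6)
(x₁, y₁, z₁) = (3, 2.5, 2) − 0.1·(24, 31, 26) = (0.6, -0.6, -0.6)
(x₂, y₂, z₂) = (0.6, -0.6, -0.6) − 0.1·(9.6, 0, 0) = (-0.36, -0.6, -0.6)
E(-0.36, -0.6, -0.6) = -5.3712

-5.3712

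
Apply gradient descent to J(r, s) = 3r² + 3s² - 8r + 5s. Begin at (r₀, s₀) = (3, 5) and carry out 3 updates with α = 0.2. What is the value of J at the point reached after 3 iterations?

∇J = (6r - 8, 6s + 5)
Step 1: at (3, 5), ∇J = (10, 35) → (3, 5) − 0.2·(10, 35) = (1, -2)
Step 2: at (1, -2), ∇J = (-2, -7) → (1, -2) − 0.2·(-2, -7) = (1.4, -0.6)
Step 3: at (1.4, -0.6), ∇J = (0.4, 1.4) → (1.4, -0.6) − 0.2·(0.4, 1.4) = (1.32, -0.88)
J(1.32, -0.88) = -7.4096

-7.4096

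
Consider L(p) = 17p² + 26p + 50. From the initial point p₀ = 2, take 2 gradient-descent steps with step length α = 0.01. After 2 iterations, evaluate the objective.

L′(p) = 34p + 26
p₁ = 2 − 0.01·94 = 1.06
p₂ = 1.06 − 0.01·62.04 = 0.4396
L(0.4396) = 64.71481872

64.71481872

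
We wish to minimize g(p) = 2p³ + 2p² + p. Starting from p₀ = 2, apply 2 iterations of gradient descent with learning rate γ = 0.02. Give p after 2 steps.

0.997328

g′(p) = 6p² + 4p + 1
Step 1: g′(2) = 33; p₁ = 2 − 0.02·33 = 1.34
Step 2: g′(1.34) = 17.1336; p₂ = 1.34 − 0.02·17.1336 = 0.997328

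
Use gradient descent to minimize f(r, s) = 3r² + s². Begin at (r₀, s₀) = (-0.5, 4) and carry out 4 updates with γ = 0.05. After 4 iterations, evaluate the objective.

6.9307113675

∇f = (6r, 2s)
(r₁, s₁) = (-0.5, 4) − 0.05·(-3, 8) = (-0.35, 3.6)
(r₂, s₂) = (-0.35, 3.6) − 0.05·(-2.1, 7.2) = (-0.245, 3.24)
(r₃, s₃) = (-0.245, 3.24) − 0.05·(-1.47, 6.48) = (-0.1715, 2.916)
(r₄, s₄) = (-0.1715, 2.916) − 0.05·(-1.029, 5.832) = (-0.12005, 2.6244)
f(-0.12005, 2.6244) = 6.9307113675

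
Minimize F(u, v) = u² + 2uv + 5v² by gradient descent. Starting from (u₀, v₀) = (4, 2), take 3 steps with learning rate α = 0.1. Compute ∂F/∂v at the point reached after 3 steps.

∇F = (2u + 2v, 2u + 10v)
(u₁, v₁) = (4, 2) − 0.1·(12, 28) = (2.8, -0.8)
(u₂, v₂) = (2.8, -0.8) − 0.1·(4, -2.4) = (2.4, -0.56)
(u₃, v₃) = (2.4, -0.56) − 0.1·(3.68, -0.8) = (2.032, -0.48)
∂F/∂v at (2.032, -0.48) = -0.736

-0.736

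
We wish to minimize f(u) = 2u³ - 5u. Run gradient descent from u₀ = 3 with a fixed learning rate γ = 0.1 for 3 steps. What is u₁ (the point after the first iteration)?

f′(u) = 6u² - 5
Step 1: f′(3) = 49; u₁ = 3 − 0.1·49 = -1.9

-1.9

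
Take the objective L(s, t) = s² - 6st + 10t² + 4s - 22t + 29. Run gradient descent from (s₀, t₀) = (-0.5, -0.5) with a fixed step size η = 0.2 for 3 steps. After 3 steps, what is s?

∇L = (2s - 6t + 4, -6s + 20t - 22)
Step 1: at (-0.5, -0.5), ∇L = (6, -29) → (-0.5, -0.5) − 0.2·(6, -29) = (-1.7, 5.3)
Step 2: at (-1.7, 5.3), ∇L = (-31.2, 94.2) → (-1.7, 5.3) − 0.2·(-31.2, 94.2) = (4.54, -13.54)
Step 3: at (4.54, -13.54), ∇L = (94.32, -320.04) → (4.54, -13.54) − 0.2·(94.32, -320.04) = (-14.324, 50.468)
s = -14.324

-14.324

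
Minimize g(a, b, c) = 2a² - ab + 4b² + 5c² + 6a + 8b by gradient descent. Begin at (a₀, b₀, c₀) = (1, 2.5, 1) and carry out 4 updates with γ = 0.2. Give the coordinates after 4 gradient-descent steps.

(-1.9136, -0.7136, 1)

∇g = (4a - b + 6, -a + 8b + 8, 10c)
Step 1: at (1, 2.5, 1), ∇g = (7.5, 27, 10) → (1, 2.5, 1) − 0.2·(7.5, 27, 10) = (-0.5, -2.9, -1)
Step 2: at (-0.5, -2.9, -1), ∇g = (6.9, -14.7, -10) → (-0.5, -2.9, -1) − 0.2·(6.9, -14.7, -10) = (-1.88, 0.04, 1)
Step 3: at (-1.88, 0.04, 1), ∇g = (-1.56, 10.2, 10) → (-1.88, 0.04, 1) − 0.2·(-1.56, 10.2, 10) = (-1.568, -2, -1)
Step 4: at (-1.568, -2, -1), ∇g = (1.728, -6.432, -10) → (-1.568, -2, -1) − 0.2·(1.728, -6.432, -10) = (-1.9136, -0.7136, 1)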